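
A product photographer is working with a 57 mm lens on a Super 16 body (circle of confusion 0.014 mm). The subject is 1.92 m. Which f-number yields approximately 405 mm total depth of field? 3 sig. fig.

Write h = H − f = f²/(N·c). The thin-lens limits are Dn = s·h/(h + (s−f)) and Df = s·h/(h − (s−f)), so DoF = Df − Dn = 2·s·(s−f)·h / (h² − (s−f)²).
That is a quadratic in h: DoF·h² − 2·s·(s−f)·h − DoF·(s−f)² = 0 ⇒ h = (s−f)·(s + √(s² + DoF²)) / DoF = 1863 × (1920 + √(1920² + 405²)) / 405 = 1863 × (1920 + 1962.25) / 405 ≈ 17858 mm.
Then N = f²/(c·h) = 57² / (0.014 × 17858) = 3249 / 250.02 ≈ 13.

f/13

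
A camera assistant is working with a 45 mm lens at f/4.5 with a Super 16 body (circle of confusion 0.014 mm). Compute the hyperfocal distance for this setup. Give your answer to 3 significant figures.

32.2 m

Hyperfocal distance H = f²/(N·c) + f = 45²/(4.5 × 0.014) + 45 = 2025/0.063 + 45 ≈ 32187.9 mm ≈ 32.2 m.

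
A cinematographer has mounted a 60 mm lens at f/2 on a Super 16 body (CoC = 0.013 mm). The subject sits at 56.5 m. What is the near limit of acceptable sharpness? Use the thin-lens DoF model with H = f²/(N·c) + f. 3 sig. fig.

Hyperfocal distance H = f²/(N·c) + f = 60²/(2 × 0.013) + 60 = 3600/0.026 + 60 ≈ 138521.5 mm ≈ 138.5 m.
Near limit Dn = s·(H − f)/(H + s − 2f) = 56500 × (138521.5 − 60) / (138521.5 + 56500 − 2 × 60) = 56500 × 138461.5 / 194901.5 ≈ 40139 mm ≈ 40.1 m.

40.1 m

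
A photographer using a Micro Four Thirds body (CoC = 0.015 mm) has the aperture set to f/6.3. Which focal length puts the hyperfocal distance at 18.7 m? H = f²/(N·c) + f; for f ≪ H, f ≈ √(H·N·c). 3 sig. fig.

42.0 mm

From H = f²/(N·c) + f, with f ≪ H: f ≈ √(H·N·c) = √(18700 × 6.3 × 0.015) = √1767.2 ≈ 42.04 mm.
The +f correction barely moves this — solving exactly, f² + N·c·f − N·c·H = 0 ⇒ f = (−N·c + √((N·c)² + 4·N·c·H))/2 = (−0.0945 + √7068.6)/2 ≈ 41.990 mm, so f ≈ 42.0 mm.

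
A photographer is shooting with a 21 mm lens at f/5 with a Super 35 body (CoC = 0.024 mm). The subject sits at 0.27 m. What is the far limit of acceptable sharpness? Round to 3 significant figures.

290 mm

Hyperfocal distance H = f²/(N·c) + f = 21²/(5 × 0.024) + 21 = 441/0.12 + 21 ≈ 3696.0 mm ≈ 3.696 m.
Far limit Df = s·(H − f)/(H − s) = 270 × (3696.0 − 21) / (3696.0 − 270) = 270 × 3675.0 / 3426.0 ≈ 289.62 mm.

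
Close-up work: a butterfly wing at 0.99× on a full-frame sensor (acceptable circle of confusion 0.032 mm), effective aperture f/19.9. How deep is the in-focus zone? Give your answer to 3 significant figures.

At magnification m, DoF ≈ 2·N_eff·c/m² = 2 × 19.9 × 0.032 / 0.99² = 1.274 / 0.9801 ≈ 1.3 mm.

1.30 mm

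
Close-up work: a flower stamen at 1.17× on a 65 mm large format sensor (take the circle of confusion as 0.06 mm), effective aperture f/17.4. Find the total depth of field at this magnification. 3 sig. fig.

At magnification m, DoF ≈ 2·N_eff·c/m² = 2 × 17.4 × 0.06 / 1.17² = 2.088 / 1.369 ≈ 1.53 mm.

1.53 mm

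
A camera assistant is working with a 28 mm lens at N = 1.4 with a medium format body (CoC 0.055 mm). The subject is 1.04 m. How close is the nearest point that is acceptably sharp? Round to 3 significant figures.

Hyperfocal distance H = f²/(N·c) + f = 28²/(1.4 × 0.055) + 28 = 784/0.077 + 28 ≈ 10209.8 mm ≈ 10.21 m.
Near limit Dn = s·(H − f)/(H + s − 2f) = 1040 × (10209.8 − 28) / (10209.8 + 1040 − 2 × 28) = 1040 × 10181.8 / 11193.8 ≈ 945.98 mm ≈ 0.946 m.

0.946 m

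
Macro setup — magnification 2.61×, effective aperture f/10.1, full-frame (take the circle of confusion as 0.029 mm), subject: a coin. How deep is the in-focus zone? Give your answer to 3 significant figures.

0.0860 mm

At magnification m, DoF ≈ 2·N_eff·c/m² = 2 × 10.1 × 0.029 / 2.61² = 0.5858 / 6.812 ≈ 0.086 mm.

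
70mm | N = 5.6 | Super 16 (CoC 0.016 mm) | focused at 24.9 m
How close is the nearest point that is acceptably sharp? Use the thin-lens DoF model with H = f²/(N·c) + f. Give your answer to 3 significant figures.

Hyperfocal distance H = f²/(N·c) + f = 70²/(5.6 × 0.016) + 70 = 4900/0.0896 + 70 ≈ 54757.5 mm ≈ 54.76 m.
Near limit Dn = s·(H − f)/(H + s − 2f) = 24900 × (54757.5 − 70) / (54757.5 + 24900 − 2 × 70) = 24900 × 54687.5 / 79517.5 ≈ 17125 mm ≈ 17.1 m.

17.1 m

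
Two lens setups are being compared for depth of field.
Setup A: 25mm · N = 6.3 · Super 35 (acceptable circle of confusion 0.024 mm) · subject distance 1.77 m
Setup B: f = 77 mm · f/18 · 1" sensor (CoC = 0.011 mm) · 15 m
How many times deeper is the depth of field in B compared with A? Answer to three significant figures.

Setup A: H = 25²/(6.3×0.024) + 25 ≈ 4158.6 mm; DoF = Df − Dn = 3063.1 − 1244.6 ≈ 1818.5 mm.
Setup B: H = 77²/(18×0.011) + 77 ≈ 30021.4 mm; DoF = Df − Dn = 29902 − 10011 ≈ 19891 mm.
Ratio = 19891 / 1818.5 ≈ 10.9.

10.9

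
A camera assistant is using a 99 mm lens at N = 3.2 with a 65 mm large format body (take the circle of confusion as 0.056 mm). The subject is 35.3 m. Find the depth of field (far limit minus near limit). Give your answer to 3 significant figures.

Hyperfocal distance H = f²/(N·c) + f = 99²/(3.2 × 0.056) + 99 = 9801/0.1792 + 99 ≈ 54792.1 mm ≈ 54.79 m.
Near limit Dn = s·(H − f)/(H + s − 2f) = 35300 × (54792.1 − 99) / (54792.1 + 35300 − 2 × 99) = 35300 × 54693.1 / 89894.1 ≈ 21477 mm.
Far limit Df = s·(H − f)/(H − s) = 35300 × (54792.1 − 99) / (54792.1 − 35300) = 35300 × 54693.1 / 19492.1 ≈ 99049 mm.
Depth of field = Df − Dn = 99049 − 21477 ≈ 77572 mm ≈ 77.6 m.

77.6 m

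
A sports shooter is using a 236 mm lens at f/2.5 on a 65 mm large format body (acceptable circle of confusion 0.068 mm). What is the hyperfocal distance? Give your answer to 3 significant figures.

328 m

Hyperfocal distance H = f²/(N·c) + f = 236²/(2.5 × 0.068) + 236 = 55696/0.17 + 236 ≈ 327859.5 mm ≈ 328 m.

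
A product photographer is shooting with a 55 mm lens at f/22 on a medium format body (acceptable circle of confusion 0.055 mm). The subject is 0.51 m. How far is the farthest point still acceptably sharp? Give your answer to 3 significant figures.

0.623 m

Hyperfocal distance H = f²/(N·c) + f = 55²/(22 × 0.055) + 55 = 3025/1.21 + 55 ≈ 2555.0 mm ≈ 2.555 m.
Far limit Df = s·(H − f)/(H − s) = 510 × (2555.0 − 55) / (2555.0 − 510) = 510 × 2500.0 / 2045.0 ≈ 623.47 mm ≈ 0.623 m.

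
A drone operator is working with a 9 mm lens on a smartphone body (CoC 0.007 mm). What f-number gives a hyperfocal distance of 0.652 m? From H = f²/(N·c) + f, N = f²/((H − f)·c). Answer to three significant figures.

f/18

Rearrange H = f²/(N·c) + f for N: N = f² / ((H − f)·c).
N = 9² / ((652 − 9) × 0.007) = 81 / 4.501 ≈ 18.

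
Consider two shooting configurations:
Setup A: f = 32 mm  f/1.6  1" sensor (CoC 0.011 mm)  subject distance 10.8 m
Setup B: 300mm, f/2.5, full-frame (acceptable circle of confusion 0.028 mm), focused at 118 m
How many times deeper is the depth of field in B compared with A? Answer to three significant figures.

5.26

Setup A: H = 32²/(1.6×0.011) + 32 ≈ 58213.8 mm; DoF = Df − Dn = 13252.8 − 9113.3 ≈ 4139.5 mm.
Setup B: H = 300²/(2.5×0.028) + 300 ≈ 1286014.3 mm; DoF = Df − Dn = 129891 − 108104 ≈ 21787 mm.
Ratio = 21787 / 4139.5 ≈ 5.26.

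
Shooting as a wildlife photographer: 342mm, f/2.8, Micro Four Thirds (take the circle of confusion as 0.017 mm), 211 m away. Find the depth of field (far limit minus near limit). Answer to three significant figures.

Hyperfocal distance H = f²/(N·c) + f = 342²/(2.8 × 0.017) + 342 = 116964/0.0476 + 342 ≈ 2457568.9 mm ≈ 2458 m.
Near limit Dn = s·(H − f)/(H + s − 2f) = 211000 × (2457568.9 − 342) / (2457568.9 + 211000 − 2 × 342) = 211000 × 2457226.9 / 2667884.9 ≈ 194339 mm.
Far limit Df = s·(H − f)/(H − s) = 211000 × (2457568.9 − 342) / (2457568.9 − 211000) = 211000 × 2457226.9 / 2246568.9 ≈ 230785 mm.
Depth of field = Df − Dn = 230785 − 194339 ≈ 36446 mm ≈ 36.4 m.

36.4 m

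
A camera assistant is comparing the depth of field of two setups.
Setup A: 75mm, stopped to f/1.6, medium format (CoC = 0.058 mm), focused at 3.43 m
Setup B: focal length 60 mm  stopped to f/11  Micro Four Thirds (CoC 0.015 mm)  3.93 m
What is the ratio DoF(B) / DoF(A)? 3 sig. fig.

3.78

Setup A: H = 75²/(1.6×0.058) + 75 ≈ 60689.2 mm; DoF = Df − Dn = 3630.97 − 3250.11 ≈ 380.86 mm.
Setup B: H = 60²/(11×0.015) + 60 ≈ 21878.2 mm; DoF = Df − Dn = 4777.4 − 3337.9 ≈ 1439.5 mm.
Ratio = 1439.5 / 380.86 ≈ 3.78.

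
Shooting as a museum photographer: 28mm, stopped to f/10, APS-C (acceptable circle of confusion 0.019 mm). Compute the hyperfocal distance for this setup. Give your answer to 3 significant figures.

4.15 m

Hyperfocal distance H = f²/(N·c) + f = 28²/(10 × 0.019) + 28 = 784/0.19 + 28 ≈ 4154.3 mm ≈ 4.15 m.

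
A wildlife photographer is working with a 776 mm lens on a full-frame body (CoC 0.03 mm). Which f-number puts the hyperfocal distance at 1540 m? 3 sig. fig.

Rearrange H = f²/(N·c) + f for N: N = f² / ((H − f)·c).
N = 776² / ((1540000 − 776) × 0.03) = 602176 / 46177 ≈ 13.

f/13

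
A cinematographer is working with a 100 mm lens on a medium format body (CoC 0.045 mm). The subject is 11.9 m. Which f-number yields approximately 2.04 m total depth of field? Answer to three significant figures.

Write h = H − f = f²/(N·c). The thin-lens limits are Dn = s·h/(h + (s−f)) and Df = s·h/(h − (s−f)), so DoF = Df − Dn = 2·s·(s−f)·h / (h² − (s−f)²).
That is a quadratic in h: DoF·h² − 2·s·(s−f)·h − DoF·(s−f)² = 0 ⇒ h = (s−f)·(s + √(s² + DoF²)) / DoF = 11800 × (11900 + √(11900² + 2040²)) / 2040 = 11800 × (11900 + 12073.6) / 2040 ≈ 138671 mm.
Then N = f²/(c·h) = 100² / (0.045 × 138671) = 10000 / 6240.2 ≈ 1.60.

f/1.60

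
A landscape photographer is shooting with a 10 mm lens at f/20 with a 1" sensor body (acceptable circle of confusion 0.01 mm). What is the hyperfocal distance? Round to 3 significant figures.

Hyperfocal distance H = f²/(N·c) + f = 10²/(20 × 0.01) + 10 = 100/0.2 + 10 ≈ 510.0 mm ≈ 0.510 m.

0.510 m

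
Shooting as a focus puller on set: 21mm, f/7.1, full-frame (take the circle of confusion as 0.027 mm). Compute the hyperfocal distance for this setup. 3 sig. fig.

Hyperfocal distance H = f²/(N·c) + f = 21²/(7.1 × 0.027) + 21 = 441/0.1917 + 21 ≈ 2321.5 mm ≈ 2.32 m.

2.32 m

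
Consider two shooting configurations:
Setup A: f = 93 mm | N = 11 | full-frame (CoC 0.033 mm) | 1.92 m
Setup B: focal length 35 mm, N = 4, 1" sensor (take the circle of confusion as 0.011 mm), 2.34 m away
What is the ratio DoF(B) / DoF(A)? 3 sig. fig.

Setup A: H = 93²/(11×0.033) + 93 ≈ 23919.4 mm; DoF = Df − Dn = 2079.45 − 1783.26 ≈ 296.19 mm.
Setup B: H = 35²/(4×0.011) + 35 ≈ 27875.9 mm; DoF = Df − Dn = 2551.22 − 2161.08 ≈ 390.14 mm.
Ratio = 390.14 / 296.19 ≈ 1.32.

1.32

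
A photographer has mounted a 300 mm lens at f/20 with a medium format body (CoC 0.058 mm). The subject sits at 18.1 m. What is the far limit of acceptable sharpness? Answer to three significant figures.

Hyperfocal distance H = f²/(N·c) + f = 300²/(20 × 0.058) + 300 = 90000/1.16 + 300 ≈ 77886.2 mm ≈ 77.89 m.
Far limit Df = s·(H − f)/(H − s) = 18100 × (77886.2 − 300) / (77886.2 − 18100) = 18100 × 77586.2 / 59786.2 ≈ 23489 mm ≈ 23.5 m.

23.5 m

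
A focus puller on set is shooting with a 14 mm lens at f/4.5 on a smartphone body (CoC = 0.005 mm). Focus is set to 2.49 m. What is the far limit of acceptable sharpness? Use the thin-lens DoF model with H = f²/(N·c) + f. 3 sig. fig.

3.48 m

Hyperfocal distance H = f²/(N·c) + f = 14²/(4.5 × 0.005) + 14 = 196/0.0225 + 14 ≈ 8725.1 mm ≈ 8.725 m.
Far limit Df = s·(H − f)/(H − s) = 2490 × (8725.1 − 14) / (8725.1 − 2490) = 2490 × 8711.1 / 6235.1 ≈ 3478.8 mm ≈ 3.48 m.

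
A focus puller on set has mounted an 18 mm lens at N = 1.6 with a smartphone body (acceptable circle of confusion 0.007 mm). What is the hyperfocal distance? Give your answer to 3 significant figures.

28.9 m

Hyperfocal distance H = f²/(N·c) + f = 18²/(1.6 × 0.007) + 18 = 324/0.0112 + 18 ≈ 28946.6 mm ≈ 28.9 m.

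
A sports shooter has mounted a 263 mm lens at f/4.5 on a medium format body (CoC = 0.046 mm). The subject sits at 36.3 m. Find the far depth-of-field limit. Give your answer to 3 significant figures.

Hyperfocal distance H = f²/(N·c) + f = 263²/(4.5 × 0.046) + 263 = 69169/0.207 + 263 ≈ 334412.8 mm ≈ 334.4 m.
Far limit Df = s·(H − f)/(H − s) = 36300 × (334412.8 − 263) / (334412.8 − 36300) = 36300 × 334149.8 / 298112.8 ≈ 40688 mm ≈ 40.7 m.

40.7 m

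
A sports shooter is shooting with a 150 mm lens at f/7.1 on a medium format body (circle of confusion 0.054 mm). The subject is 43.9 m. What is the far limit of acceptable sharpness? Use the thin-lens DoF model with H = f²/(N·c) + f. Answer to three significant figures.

172 m

Hyperfocal distance H = f²/(N·c) + f = 150²/(7.1 × 0.054) + 150 = 22500/0.3834 + 150 ≈ 58835.4 mm ≈ 58.84 m.
Far limit Df = s·(H − f)/(H − s) = 43900 × (58835.4 − 150) / (58835.4 − 43900) = 43900 × 58685.4 / 14935.4 ≈ 172495 mm ≈ 172 m.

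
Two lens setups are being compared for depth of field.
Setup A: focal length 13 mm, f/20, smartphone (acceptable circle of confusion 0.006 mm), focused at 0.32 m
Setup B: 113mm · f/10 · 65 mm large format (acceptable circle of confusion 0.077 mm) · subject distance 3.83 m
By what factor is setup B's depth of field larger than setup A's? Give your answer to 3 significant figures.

Setup A: H = 13²/(20×0.006) + 13 ≈ 1421.3 mm; DoF = Df − Dn = 409.20 − 262.73 ≈ 146.47 mm.
Setup B: H = 113²/(10×0.077) + 113 ≈ 16696.1 mm; DoF = Df − Dn = 4936.5 − 3128.7 ≈ 1807.8 mm.
Ratio = 1807.8 / 146.47 ≈ 12.3.

12.3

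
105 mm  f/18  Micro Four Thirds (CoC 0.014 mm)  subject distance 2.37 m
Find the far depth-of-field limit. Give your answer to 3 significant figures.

Hyperfocal distance H = f²/(N·c) + f = 105²/(18 × 0.014) + 105 = 11025/0.252 + 105 ≈ 43855.0 mm ≈ 43.85 m.
Far limit Df = s·(H − f)/(H − s) = 2370 × (43855.0 − 105) / (43855.0 − 2370) = 2370 × 43750.0 / 41485.0 ≈ 2499.4 mm ≈ 2.50 m.

2.50 m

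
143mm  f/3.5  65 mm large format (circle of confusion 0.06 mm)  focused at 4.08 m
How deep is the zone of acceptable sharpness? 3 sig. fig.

Hyperfocal distance H = f²/(N·c) + f = 143²/(3.5 × 0.06) + 143 = 20449/0.21 + 143 ≈ 97519.2 mm ≈ 97.52 m.
Near limit Dn = s·(H − f)/(H + s − 2f) = 4080 × (97519.2 − 143) / (97519.2 + 4080 − 2 × 143) = 4080 × 97376.2 / 101313.2 ≈ 3921.45 mm.
Far limit Df = s·(H − f)/(H − s) = 4080 × (97519.2 − 143) / (97519.2 − 4080) = 4080 × 97376.2 / 93439.2 ≈ 4251.91 mm.
Depth of field = Df − Dn = 4251.91 − 3921.45 ≈ 330.46 mm.

330 mm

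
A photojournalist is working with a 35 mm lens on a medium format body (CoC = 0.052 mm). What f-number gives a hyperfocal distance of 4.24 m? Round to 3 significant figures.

f/5.60

Rearrange H = f²/(N·c) + f for N: N = f² / ((H − f)·c).
N = 35² / ((4240 − 35) × 0.052) = 1225 / 218.7 ≈ 5.60.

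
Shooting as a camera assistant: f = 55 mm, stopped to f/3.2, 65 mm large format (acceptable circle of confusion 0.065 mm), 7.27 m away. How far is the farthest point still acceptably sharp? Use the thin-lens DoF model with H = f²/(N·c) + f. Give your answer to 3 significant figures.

Hyperfocal distance H = f²/(N·c) + f = 55²/(3.2 × 0.065) + 55 = 3025/0.208 + 55 ≈ 14598.3 mm ≈ 14.60 m.
Far limit Df = s·(H − f)/(H − s) = 7270 × (14598.3 − 55) / (14598.3 − 7270) = 7270 × 14543.3 / 7328.3 ≈ 14428 mm ≈ 14.4 m.

14.4 m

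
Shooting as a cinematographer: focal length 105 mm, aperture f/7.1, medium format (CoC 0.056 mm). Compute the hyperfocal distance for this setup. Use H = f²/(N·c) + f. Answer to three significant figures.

27.8 m

Hyperfocal distance H = f²/(N·c) + f = 105²/(7.1 × 0.056) + 105 = 11025/0.3976 + 105 ≈ 27833.9 mm ≈ 27.8 m.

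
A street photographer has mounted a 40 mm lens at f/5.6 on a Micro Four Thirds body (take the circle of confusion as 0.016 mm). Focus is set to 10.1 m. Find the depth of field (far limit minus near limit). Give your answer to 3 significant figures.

16.7 m

Hyperfocal distance H = f²/(N·c) + f = 40²/(5.6 × 0.016) + 40 = 1600/0.0896 + 40 ≈ 17897.1 mm ≈ 17.90 m.
Near limit Dn = s·(H − f)/(H + s − 2f) = 10100 × (17897.1 − 40) / (17897.1 + 10100 − 2 × 40) = 10100 × 17857.1 / 27917.1 ≈ 6460 mm.
Far limit Df = s·(H − f)/(H − s) = 10100 × (17897.1 − 40) / (17897.1 − 10100) = 10100 × 17857.1 / 7797.1 ≈ 23131 mm.
Depth of field = Df − Dn = 23131 − 6460 ≈ 16671 mm ≈ 16.7 m.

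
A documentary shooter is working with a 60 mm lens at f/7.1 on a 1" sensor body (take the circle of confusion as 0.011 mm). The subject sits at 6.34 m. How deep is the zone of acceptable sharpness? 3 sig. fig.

Hyperfocal distance H = f²/(N·c) + f = 60²/(7.1 × 0.011) + 60 = 3600/0.0781 + 60 ≈ 46154.8 mm ≈ 46.15 m.
Near limit Dn = s·(H − f)/(H + s − 2f) = 6340 × (46154.8 − 60) / (46154.8 + 6340 − 2 × 60) = 6340 × 46094.8 / 52374.8 ≈ 5579.8 mm.
Far limit Df = s·(H − f)/(H − s) = 6340 × (46154.8 − 60) / (46154.8 − 6340) = 6340 × 46094.8 / 39814.8 ≈ 7340.0 mm.
Depth of field = Df − Dn = 7340.0 − 5579.8 ≈ 1760.2 mm ≈ 1.76 m.

1.76 m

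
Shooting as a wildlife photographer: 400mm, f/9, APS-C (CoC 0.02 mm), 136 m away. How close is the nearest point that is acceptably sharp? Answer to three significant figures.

118 m

Hyperfocal distance H = f²/(N·c) + f = 400²/(9 × 0.02) + 400 = 160000/0.18 + 400 ≈ 889288.9 mm ≈ 889.3 m.
Near limit Dn = s·(H − f)/(H + s − 2f) = 136000 × (889288.9 − 400) / (889288.9 + 136000 − 2 × 400) = 136000 × 888888.9 / 1024488.9 ≈ 117999 mm ≈ 118 m.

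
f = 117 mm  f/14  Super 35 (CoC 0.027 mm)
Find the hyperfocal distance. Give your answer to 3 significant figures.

36.3 m

Hyperfocal distance H = f²/(N·c) + f = 117²/(14 × 0.027) + 117 = 13689/0.378 + 117 ≈ 36331.3 mm ≈ 36.3 m.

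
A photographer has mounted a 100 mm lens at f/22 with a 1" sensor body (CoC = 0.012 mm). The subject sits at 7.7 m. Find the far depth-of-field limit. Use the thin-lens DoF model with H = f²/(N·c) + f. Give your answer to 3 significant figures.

9.63 m

Hyperfocal distance H = f²/(N·c) + f = 100²/(22 × 0.012) + 100 = 10000/0.264 + 100 ≈ 37978.8 mm ≈ 37.98 m.
Far limit Df = s·(H − f)/(H − s) = 7700 × (37978.8 − 100) / (37978.8 − 7700) = 7700 × 37878.8 / 30278.8 ≈ 9632.7 mm ≈ 9.63 m.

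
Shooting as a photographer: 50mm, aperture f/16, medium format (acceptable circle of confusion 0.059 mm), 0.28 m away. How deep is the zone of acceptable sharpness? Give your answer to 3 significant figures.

49.0 mm

Hyperfocal distance H = f²/(N·c) + f = 50²/(16 × 0.059) + 50 = 2500/0.944 + 50 ≈ 2698.3 mm ≈ 2.698 m.
Near limit Dn = s·(H − f)/(H + s − 2f) = 280 × (2698.3 − 50) / (2698.3 + 280 − 2 × 50) = 280 × 2648.3 / 2878.3 ≈ 257.626 mm.
Far limit Df = s·(H − f)/(H − s) = 280 × (2698.3 − 50) / (2698.3 − 280) = 280 × 2648.3 / 2418.3 ≈ 306.630 mm.
Depth of field = Df − Dn = 306.630 − 257.626 ≈ 49.004 mm.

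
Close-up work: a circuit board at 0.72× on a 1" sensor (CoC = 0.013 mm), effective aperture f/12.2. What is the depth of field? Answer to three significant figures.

0.612 mm

At magnification m, DoF ≈ 2·N_eff·c/m² = 2 × 12.2 × 0.013 / 0.72² = 0.3172 / 0.5184 ≈ 0.612 mm.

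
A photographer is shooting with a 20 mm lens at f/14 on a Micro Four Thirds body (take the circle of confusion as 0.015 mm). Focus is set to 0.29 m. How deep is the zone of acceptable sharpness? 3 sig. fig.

Hyperfocal distance H = f²/(N·c) + f = 20²/(14 × 0.015) + 20 = 400/0.21 + 20 ≈ 1924.8 mm ≈ 1.925 m.
Near limit Dn = s·(H − f)/(H + s − 2f) = 290 × (1924.8 − 20) / (1924.8 + 290 − 2 × 20) = 290 × 1904.8 / 2174.8 ≈ 253.996 mm.
Far limit Df = s·(H − f)/(H − s) = 290 × (1924.8 − 20) / (1924.8 − 290) = 290 × 1904.8 / 1634.8 ≈ 337.897 mm.
Depth of field = Df − Dn = 337.897 − 253.996 ≈ 83.901 mm.

83.9 mm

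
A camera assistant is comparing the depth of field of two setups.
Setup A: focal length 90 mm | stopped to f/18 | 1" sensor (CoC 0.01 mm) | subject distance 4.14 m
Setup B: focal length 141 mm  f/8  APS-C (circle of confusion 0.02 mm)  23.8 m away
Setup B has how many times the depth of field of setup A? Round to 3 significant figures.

Setup A: H = 90²/(18×0.01) + 90 ≈ 45090.0 mm; DoF = Df − Dn = 4549.45 − 3798.17 ≈ 751.28 mm.
Setup B: H = 141²/(8×0.02) + 141 ≈ 124397.2 mm; DoF = Df − Dn = 29397.4 − 19993.2 ≈ 9404.2 mm.
Ratio = 9404.2 / 751.28 ≈ 12.5.

12.5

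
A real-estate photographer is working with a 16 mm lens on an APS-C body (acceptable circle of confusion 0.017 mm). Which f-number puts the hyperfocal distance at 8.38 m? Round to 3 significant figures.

Rearrange H = f²/(N·c) + f for N: N = f² / ((H − f)·c).
N = 16² / ((8380 − 16) × 0.017) = 256 / 142.2 ≈ 1.80.

f/1.80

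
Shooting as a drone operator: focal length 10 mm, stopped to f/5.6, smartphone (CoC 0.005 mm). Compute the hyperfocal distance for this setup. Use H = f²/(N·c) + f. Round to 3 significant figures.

Hyperfocal distance H = f²/(N·c) + f = 10²/(5.6 × 0.005) + 10 = 100/0.028 + 10 ≈ 3581.4 mm ≈ 3.58 m.

3.58 m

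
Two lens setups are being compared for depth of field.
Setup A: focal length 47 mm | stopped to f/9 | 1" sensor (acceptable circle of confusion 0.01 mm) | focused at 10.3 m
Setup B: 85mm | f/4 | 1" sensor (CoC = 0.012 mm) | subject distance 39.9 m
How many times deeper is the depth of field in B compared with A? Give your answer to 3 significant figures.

2.18

Setup A: H = 47²/(9×0.01) + 47 ≈ 24591.4 mm; DoF = Df − Dn = 17689 − 7265 ≈ 10424 mm.
Setup B: H = 85²/(4×0.012) + 85 ≈ 150605.8 mm; DoF = Df − Dn = 54250 − 31554 ≈ 22696 mm.
Ratio = 22696 / 10424 ≈ 2.18.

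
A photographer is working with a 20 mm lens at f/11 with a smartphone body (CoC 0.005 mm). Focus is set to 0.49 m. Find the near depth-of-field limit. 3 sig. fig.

Hyperfocal distance H = f²/(N·c) + f = 20²/(11 × 0.005) + 20 = 400/0.055 + 20 ≈ 7292.7 mm ≈ 7.293 m.
Near limit Dn = s·(H − f)/(H + s − 2f) = 490 × (7292.7 − 20) / (7292.7 + 490 − 2 × 20) = 490 × 7272.7 / 7742.7 ≈ 460.26 mm.

460 mm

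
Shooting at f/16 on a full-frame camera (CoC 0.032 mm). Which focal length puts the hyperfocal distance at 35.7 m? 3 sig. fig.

From H = f²/(N·c) + f, with f ≪ H: f ≈ √(H·N·c) = √(35700 × 16 × 0.032) = √18278 ≈ 135.2 mm.
The +f correction barely moves this — solving exactly, f² + N·c·f − N·c·H = 0 ⇒ f = (−N·c + √((N·c)² + 4·N·c·H))/2 = (−0.512 + √73114)/2 ≈ 134.94 mm, so f ≈ 135 mm.

135 mm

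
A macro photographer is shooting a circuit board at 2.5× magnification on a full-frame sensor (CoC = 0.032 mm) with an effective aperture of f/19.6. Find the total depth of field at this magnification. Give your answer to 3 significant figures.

0.201 mm

At magnification m, DoF ≈ 2·N_eff·c/m² = 2 × 19.6 × 0.032 / 2.5² = 1.254 / 6.25 ≈ 0.201 mm.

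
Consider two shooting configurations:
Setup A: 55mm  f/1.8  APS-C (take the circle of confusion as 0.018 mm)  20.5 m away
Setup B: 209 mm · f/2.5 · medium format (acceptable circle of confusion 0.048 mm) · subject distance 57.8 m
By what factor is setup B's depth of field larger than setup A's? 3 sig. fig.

1.99

Setup A: H = 55²/(1.8×0.018) + 55 ≈ 93419.2 mm; DoF = Df − Dn = 26247.8 − 16817.3 ≈ 9430.5 mm.
Setup B: H = 209²/(2.5×0.048) + 209 ≈ 364217.3 mm; DoF = Df − Dn = 68663 − 49904 ≈ 18759 mm.
Ratio = 18759 / 9430.5 ≈ 1.99.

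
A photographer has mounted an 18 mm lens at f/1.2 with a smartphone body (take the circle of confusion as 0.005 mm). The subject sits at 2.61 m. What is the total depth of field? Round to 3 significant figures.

Hyperfocal distance H = f²/(N·c) + f = 18²/(1.2 × 0.005) + 18 = 324/0.006 + 18 ≈ 54018.0 mm ≈ 54.02 m.
Near limit Dn = s·(H − f)/(H + s − 2f) = 2610 × (54018.0 − 18) / (54018.0 + 2610 − 2 × 18) = 2610 × 54000.0 / 56592.0 ≈ 2490.46 mm.
Far limit Df = s·(H − f)/(H − s) = 2610 × (54018.0 − 18) / (54018.0 − 2610) = 2610 × 54000.0 / 51408.0 ≈ 2741.60 mm.
Depth of field = Df − Dn = 2741.60 − 2490.46 ≈ 251.14 mm.

251 mm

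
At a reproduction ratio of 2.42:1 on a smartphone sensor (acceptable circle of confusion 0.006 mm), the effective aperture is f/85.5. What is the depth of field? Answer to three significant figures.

At magnification m, DoF ≈ 2·N_eff·c/m² = 2 × 85.5 × 0.006 / 2.42² = 1.026 / 5.856 ≈ 0.175 mm.

0.175 mm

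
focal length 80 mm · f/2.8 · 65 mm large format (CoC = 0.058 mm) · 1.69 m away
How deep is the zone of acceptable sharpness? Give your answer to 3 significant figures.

138 mm

Hyperfocal distance H = f²/(N·c) + f = 80²/(2.8 × 0.058) + 80 = 6400/0.1624 + 80 ≈ 39488.9 mm ≈ 39.49 m.
Near limit Dn = s·(H − f)/(H + s − 2f) = 1690 × (39488.9 − 80) / (39488.9 + 1690 − 2 × 80) = 1690 × 39408.9 / 41018.9 ≈ 1623.67 mm.
Far limit Df = s·(H − f)/(H − s) = 1690 × (39488.9 − 80) / (39488.9 − 1690) = 1690 × 39408.9 / 37798.9 ≈ 1761.98 mm.
Depth of field = Df − Dn = 1761.98 − 1623.67 ≈ 138.31 mm.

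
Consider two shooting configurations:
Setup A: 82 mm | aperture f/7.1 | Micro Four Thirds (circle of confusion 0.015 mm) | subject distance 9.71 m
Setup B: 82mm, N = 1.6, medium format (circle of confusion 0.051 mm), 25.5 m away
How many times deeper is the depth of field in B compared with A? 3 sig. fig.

Setup A: H = 82²/(7.1×0.015) + 82 ≈ 63218.2 mm; DoF = Df − Dn = 11457.2 − 8425.2 ≈ 3032.0 mm.
Setup B: H = 82²/(1.6×0.051) + 82 ≈ 82484.0 mm; DoF = Df − Dn = 36874 − 19489 ≈ 17385 mm.
Ratio = 17385 / 3032.0 ≈ 5.73.

5.73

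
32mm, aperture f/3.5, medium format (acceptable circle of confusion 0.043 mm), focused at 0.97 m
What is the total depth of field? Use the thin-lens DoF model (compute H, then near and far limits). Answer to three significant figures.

Hyperfocal distance H = f²/(N·c) + f = 32²/(3.5 × 0.043) + 32 = 1024/0.1505 + 32 ≈ 6836.0 mm ≈ 6.836 m.
Near limit Dn = s·(H − f)/(H + s − 2f) = 970 × (6836.0 − 32) / (6836.0 + 970 − 2 × 32) = 970 × 6804.0 / 7742.0 ≈ 852.48 mm.
Far limit Df = s·(H − f)/(H − s) = 970 × (6836.0 − 32) / (6836.0 − 970) = 970 × 6804.0 / 5866.0 ≈ 1125.11 mm.
Depth of field = Df − Dn = 1125.11 − 852.48 ≈ 272.63 mm.

273 mm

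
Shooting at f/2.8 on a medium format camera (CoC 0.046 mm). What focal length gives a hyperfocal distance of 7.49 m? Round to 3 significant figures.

From H = f²/(N·c) + f, with f ≪ H: f ≈ √(H·N·c) = √(7490 × 2.8 × 0.046) = √964.71 ≈ 31.06 mm.
Exact: f² + N·c·f − N·c·H = 0 ⇒ f = (−N·c + √((N·c)² + 4·N·c·H))/2 = (−0.1288 + √3858.9)/2 ≈ 30.995 mm ≈ 31.0 mm.

31.0 mm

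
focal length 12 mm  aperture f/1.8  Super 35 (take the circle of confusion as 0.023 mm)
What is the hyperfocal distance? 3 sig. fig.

3.49 m

Hyperfocal distance H = f²/(N·c) + f = 12²/(1.8 × 0.023) + 12 = 144/0.0414 + 12 ≈ 3490.3 mm ≈ 3.49 m.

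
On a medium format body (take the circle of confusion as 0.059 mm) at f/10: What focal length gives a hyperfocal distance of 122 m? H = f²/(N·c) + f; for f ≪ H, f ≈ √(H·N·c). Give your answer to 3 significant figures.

268 mm

From H = f²/(N·c) + f, with f ≪ H: f ≈ √(H·N·c) = √(122000 × 10 × 0.059) = √71980 ≈ 268.3 mm.
The +f correction barely moves this — solving exactly, f² + N·c·f − N·c·H = 0 ⇒ f = (−N·c + √((N·c)² + 4·N·c·H))/2 = (−0.59 + √287920)/2 ≈ 268.00 mm, so f ≈ 268 mm.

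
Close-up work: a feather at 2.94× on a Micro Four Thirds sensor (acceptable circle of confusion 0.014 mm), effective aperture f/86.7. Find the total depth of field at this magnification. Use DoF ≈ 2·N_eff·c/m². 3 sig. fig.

0.281 mm

At magnification m, DoF ≈ 2·N_eff·c/m² = 2 × 86.7 × 0.014 / 2.94² = 2.428 / 8.644 ≈ 0.281 mm.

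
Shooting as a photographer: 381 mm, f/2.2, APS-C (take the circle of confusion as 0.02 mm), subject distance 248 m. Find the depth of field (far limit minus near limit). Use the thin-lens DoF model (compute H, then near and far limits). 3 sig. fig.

37.4 m

Hyperfocal distance H = f²/(N·c) + f = 381²/(2.2 × 0.02) + 381 = 145161/0.044 + 381 ≈ 3299494.6 mm ≈ 3299 m.
Near limit Dn = s·(H − f)/(H + s − 2f) = 248000 × (3299494.6 − 381) / (3299494.6 + 248000 − 2 × 381) = 248000 × 3299113.6 / 3546732.6 ≈ 230686 mm.
Far limit Df = s·(H − f)/(H − s) = 248000 × (3299494.6 − 381) / (3299494.6 − 248000) = 248000 × 3299113.6 / 3051494.6 ≈ 268124 mm.
Depth of field = Df − Dn = 268124 − 230686 ≈ 37438 mm ≈ 37.4 m.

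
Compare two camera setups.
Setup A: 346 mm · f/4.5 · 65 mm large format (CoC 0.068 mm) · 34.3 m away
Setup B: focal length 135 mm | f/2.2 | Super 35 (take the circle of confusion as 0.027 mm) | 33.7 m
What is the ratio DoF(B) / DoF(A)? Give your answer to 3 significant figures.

Setup A: H = 346²/(4.5×0.068) + 346 ≈ 391574.8 mm; DoF = Df − Dn = 37559.7 − 31560.9 ≈ 5998.8 mm.
Setup B: H = 135²/(2.2×0.027) + 135 ≈ 306953.2 mm; DoF = Df − Dn = 37839.5 − 30376.9 ≈ 7462.6 mm.
Ratio = 7462.6 / 5998.8 ≈ 1.24.

1.24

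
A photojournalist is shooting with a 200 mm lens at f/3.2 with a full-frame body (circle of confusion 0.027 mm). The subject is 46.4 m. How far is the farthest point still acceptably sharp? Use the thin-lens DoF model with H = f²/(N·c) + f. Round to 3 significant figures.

51.5 m

Hyperfocal distance H = f²/(N·c) + f = 200²/(3.2 × 0.027) + 200 = 40000/0.0864 + 200 ≈ 463163.0 mm ≈ 463.2 m.
Far limit Df = s·(H − f)/(H − s) = 46400 × (463163.0 − 200) / (463163.0 − 46400) = 46400 × 462963.0 / 416763.0 ≈ 51544 mm ≈ 51.5 m.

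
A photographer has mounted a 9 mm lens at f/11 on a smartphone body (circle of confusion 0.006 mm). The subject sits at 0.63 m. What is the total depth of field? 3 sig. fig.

Hyperfocal distance H = f²/(N·c) + f = 9²/(11 × 0.006) + 9 = 81/0.066 + 9 ≈ 1236.3 mm ≈ 1.236 m.
Near limit Dn = s·(H − f)/(H + s − 2f) = 630 × (1236.3 − 9) / (1236.3 + 630 − 2 × 9) = 630 × 1227.3 / 1848.3 ≈ 418.33 mm.
Far limit Df = s·(H − f)/(H − s) = 630 × (1236.3 − 9) / (1236.3 − 630) = 630 × 1227.3 / 606.3 ≈ 1275.30 mm.
Depth of field = Df − Dn = 1275.30 − 418.33 ≈ 856.97 mm ≈ 0.857 m.

0.857 m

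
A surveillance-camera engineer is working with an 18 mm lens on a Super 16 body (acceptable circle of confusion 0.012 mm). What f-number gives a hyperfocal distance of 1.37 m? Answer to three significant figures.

f/20

Rearrange H = f²/(N·c) + f for N: N = f² / ((H − f)·c).
N = 18² / ((1370 − 18) × 0.012) = 324 / 16.22 ≈ 20.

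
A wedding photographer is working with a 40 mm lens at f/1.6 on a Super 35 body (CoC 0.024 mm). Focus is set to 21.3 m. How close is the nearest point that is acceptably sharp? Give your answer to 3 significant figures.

14.1 m

Hyperfocal distance H = f²/(N·c) + f = 40²/(1.6 × 0.024) + 40 = 1600/0.0384 + 40 ≈ 41706.7 mm ≈ 41.71 m.
Near limit Dn = s·(H − f)/(H + s − 2f) = 21300 × (41706.7 − 40) / (41706.7 + 21300 − 2 × 40) = 21300 × 41666.7 / 62926.7 ≈ 14104 mm ≈ 14.1 m.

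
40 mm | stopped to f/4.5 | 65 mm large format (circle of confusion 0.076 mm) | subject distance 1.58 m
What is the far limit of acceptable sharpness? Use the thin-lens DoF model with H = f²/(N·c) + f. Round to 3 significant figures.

2.36 m

Hyperfocal distance H = f²/(N·c) + f = 40²/(4.5 × 0.076) + 40 = 1600/0.342 + 40 ≈ 4718.4 mm ≈ 4.718 m.
Far limit Df = s·(H − f)/(H − s) = 1580 × (4718.4 − 40) / (4718.4 − 1580) = 1580 × 4678.4 / 3138.4 ≈ 2355.3 mm ≈ 2.36 m.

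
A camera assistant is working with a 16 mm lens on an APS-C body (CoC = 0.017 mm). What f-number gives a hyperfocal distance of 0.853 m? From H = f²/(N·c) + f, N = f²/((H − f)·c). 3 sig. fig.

Rearrange H = f²/(N·c) + f for N: N = f² / ((H − f)·c).
N = 16² / ((853 − 16) × 0.017) = 256 / 14.23 ≈ 18.

f/18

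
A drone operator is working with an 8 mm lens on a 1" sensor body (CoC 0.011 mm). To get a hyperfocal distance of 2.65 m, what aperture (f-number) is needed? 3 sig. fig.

Rearrange H = f²/(N·c) + f for N: N = f² / ((H − f)·c).
N = 8² / ((2650 − 8) × 0.011) = 64 / 29.06 ≈ 2.20.

f/2.20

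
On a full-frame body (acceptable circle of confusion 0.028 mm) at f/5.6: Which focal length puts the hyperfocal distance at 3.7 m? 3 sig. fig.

From H = f²/(N·c) + f, with f ≪ H: f ≈ √(H·N·c) = √(3700 × 5.6 × 0.028) = √580.16 ≈ 24.09 mm.
Exact: f² + N·c·f − N·c·H = 0 ⇒ f = (−N·c + √((N·c)² + 4·N·c·H))/2 = (−0.1568 + √2320.7)/2 ≈ 24.008 mm ≈ 24.0 mm.

24.0 mm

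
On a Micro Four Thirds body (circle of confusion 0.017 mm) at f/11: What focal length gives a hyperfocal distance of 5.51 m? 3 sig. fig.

32.0 mm

From H = f²/(N·c) + f, with f ≪ H: f ≈ √(H·N·c) = √(5510 × 11 × 0.017) = √1030.4 ≈ 32.10 mm.
Exact: f² + N·c·f − N·c·H = 0 ⇒ f = (−N·c + √((N·c)² + 4·N·c·H))/2 = (−0.187 + √4121.5)/2 ≈ 32.006 mm ≈ 32.0 mm.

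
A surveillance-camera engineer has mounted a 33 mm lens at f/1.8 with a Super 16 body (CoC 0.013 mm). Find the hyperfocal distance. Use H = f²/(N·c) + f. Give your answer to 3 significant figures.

46.6 m

Hyperfocal distance H = f²/(N·c) + f = 33²/(1.8 × 0.013) + 33 = 1089/0.0234 + 33 ≈ 46571.5 mm ≈ 46.6 m.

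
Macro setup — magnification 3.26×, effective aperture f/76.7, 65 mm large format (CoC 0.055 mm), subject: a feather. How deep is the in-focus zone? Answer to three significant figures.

0.794 mm

At magnification m, DoF ≈ 2·N_eff·c/m² = 2 × 76.7 × 0.055 / 3.26² = 8.437 / 10.63 ≈ 0.794 mm.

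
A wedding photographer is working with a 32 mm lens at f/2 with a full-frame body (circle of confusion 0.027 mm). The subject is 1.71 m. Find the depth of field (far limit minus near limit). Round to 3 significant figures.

305 mm

Hyperfocal distance H = f²/(N·c) + f = 32²/(2 × 0.027) + 32 = 1024/0.054 + 32 ≈ 18995.0 mm ≈ 18.99 m.
Near limit Dn = s·(H − f)/(H + s − 2f) = 1710 × (18995.0 − 32) / (18995.0 + 1710 − 2 × 32) = 1710 × 18963.0 / 20641.0 ≈ 1570.99 mm.
Far limit Df = s·(H − f)/(H − s) = 1710 × (18995.0 − 32) / (18995.0 − 1710) = 1710 × 18963.0 / 17285.0 ≈ 1876.00 mm.
Depth of field = Df − Dn = 1876.00 − 1570.99 ≈ 305.01 mm.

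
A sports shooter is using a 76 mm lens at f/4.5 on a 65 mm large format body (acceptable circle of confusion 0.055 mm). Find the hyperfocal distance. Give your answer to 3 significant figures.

Hyperfocal distance H = f²/(N·c) + f = 76²/(4.5 × 0.055) + 76 = 5776/0.2475 + 76 ≈ 23413.4 mm ≈ 23.4 m.

23.4 m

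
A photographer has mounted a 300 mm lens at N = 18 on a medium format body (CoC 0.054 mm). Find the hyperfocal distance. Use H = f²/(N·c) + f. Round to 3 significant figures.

92.9 m

Hyperfocal distance H = f²/(N·c) + f = 300²/(18 × 0.054) + 300 = 90000/0.972 + 300 ≈ 92892.6 mm ≈ 92.9 m.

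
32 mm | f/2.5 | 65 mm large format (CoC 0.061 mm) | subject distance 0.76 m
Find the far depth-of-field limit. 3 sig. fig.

0.852 m

Hyperfocal distance H = f²/(N·c) + f = 32²/(2.5 × 0.061) + 32 = 1024/0.1525 + 32 ≈ 6746.8 mm ≈ 6.747 m.
Far limit Df = s·(H − f)/(H − s) = 760 × (6746.8 − 32) / (6746.8 − 760) = 760 × 6714.8 / 5986.8 ≈ 852.42 mm ≈ 0.852 m.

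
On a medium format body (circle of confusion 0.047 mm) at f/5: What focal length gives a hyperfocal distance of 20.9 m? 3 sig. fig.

From H = f²/(N·c) + f, with f ≪ H: f ≈ √(H·N·c) = √(20900 × 5 × 0.047) = √4911.5 ≈ 70.08 mm.
Exact: f² + N·c·f − N·c·H = 0 ⇒ f = (−N·c + √((N·c)² + 4·N·c·H))/2 = (−0.235 + √19646)/2 ≈ 69.965 mm ≈ 70.0 mm.

70.0 mm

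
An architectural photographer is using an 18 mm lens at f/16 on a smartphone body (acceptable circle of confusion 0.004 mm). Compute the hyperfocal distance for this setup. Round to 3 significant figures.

5.08 m

Hyperfocal distance H = f²/(N·c) + f = 18²/(16 × 0.004) + 18 = 324/0.064 + 18 ≈ 5080.5 mm ≈ 5.08 m.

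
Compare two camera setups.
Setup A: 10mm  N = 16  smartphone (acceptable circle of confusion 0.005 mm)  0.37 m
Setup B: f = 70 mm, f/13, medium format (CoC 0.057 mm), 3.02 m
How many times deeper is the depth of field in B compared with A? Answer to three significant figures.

Setup A: H = 10²/(16×0.005) + 10 ≈ 1260.0 mm; DoF = Df − Dn = 519.66 − 287.27 ≈ 232.39 mm.
Setup B: H = 70²/(13×0.057) + 70 ≈ 6682.7 mm; DoF = Df − Dn = 5452.4 − 2088.4 ≈ 3364.0 mm.
Ratio = 3364.0 / 232.39 ≈ 14.5.

14.5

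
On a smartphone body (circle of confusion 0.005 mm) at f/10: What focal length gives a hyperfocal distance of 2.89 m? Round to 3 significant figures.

From H = f²/(N·c) + f, with f ≪ H: f ≈ √(H·N·c) = √(2890 × 10 × 0.005) = √144.50 ≈ 12.02 mm.
The +f correction barely moves this — solving exactly, f² + N·c·f − N·c·H = 0 ⇒ f = (−N·c + √((N·c)² + 4·N·c·H))/2 = (−0.05 + √578.00)/2 ≈ 11.996 mm, so f ≈ 12.0 mm.

12.0 mm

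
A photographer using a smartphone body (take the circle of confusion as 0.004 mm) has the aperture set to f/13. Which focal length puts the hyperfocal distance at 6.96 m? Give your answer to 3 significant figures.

From H = f²/(N·c) + f, with f ≪ H: f ≈ √(H·N·c) = √(6960 × 13 × 0.004) = √361.92 ≈ 19.02 mm.
The +f correction barely moves this — solving exactly, f² + N·c·f − N·c·H = 0 ⇒ f = (−N·c + √((N·c)² + 4·N·c·H))/2 = (−0.052 + √1447.7)/2 ≈ 18.998 mm, so f ≈ 19.0 mm.

19.0 mm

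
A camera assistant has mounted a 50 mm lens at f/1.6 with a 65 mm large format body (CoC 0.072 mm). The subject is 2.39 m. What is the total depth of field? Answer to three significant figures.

0.521 m

Hyperfocal distance H = f²/(N·c) + f = 50²/(1.6 × 0.072) + 50 = 2500/0.1152 + 50 ≈ 21751.4 mm ≈ 21.75 m.
Near limit Dn = s·(H − f)/(H + s − 2f) = 2390 × (21751.4 − 50) / (21751.4 + 2390 − 2 × 50) = 2390 × 21701.4 / 24041.4 ≈ 2157.38 mm.
Far limit Df = s·(H − f)/(H − s) = 2390 × (21751.4 − 50) / (21751.4 − 2390) = 2390 × 21701.4 / 19361.4 ≈ 2678.85 mm.
Depth of field = Df − Dn = 2678.85 − 2157.38 ≈ 521.47 mm ≈ 0.521 m.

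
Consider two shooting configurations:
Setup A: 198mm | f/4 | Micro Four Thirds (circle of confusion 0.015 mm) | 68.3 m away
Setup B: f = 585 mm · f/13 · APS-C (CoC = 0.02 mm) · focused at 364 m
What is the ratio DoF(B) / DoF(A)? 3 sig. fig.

15.1

Setup A: H = 198²/(4×0.015) + 198 ≈ 653598.0 mm; DoF = Df − Dn = 76247 − 61853 ≈ 14394 mm.
Setup B: H = 585²/(13×0.02) + 585 ≈ 1316835.0 mm; DoF = Df − Dn = 502831 − 285244 ≈ 217587 mm.
Ratio = 217587 / 14394 ≈ 15.1.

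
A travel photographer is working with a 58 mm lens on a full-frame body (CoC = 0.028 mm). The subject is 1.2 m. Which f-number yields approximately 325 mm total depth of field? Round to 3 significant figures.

Write h = H − f = f²/(N·c). The thin-lens limits are Dn = s·h/(h + (s−f)) and Df = s·h/(h − (s−f)), so DoF = Df − Dn = 2·s·(s−f)·h / (h² − (s−f)²).
That is a quadratic in h: DoF·h² − 2·s·(s−f)·h − DoF·(s−f)² = 0 ⇒ h = (s−f)·(s + √(s² + DoF²)) / DoF = 1142 × (1200 + √(1200² + 325²)) / 325 = 1142 × (1200 + 1243.23) / 325 ≈ 8585.1 mm.
Then N = f²/(c·h) = 58² / (0.028 × 8585.1) = 3364 / 240.38 ≈ 14.

f/14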